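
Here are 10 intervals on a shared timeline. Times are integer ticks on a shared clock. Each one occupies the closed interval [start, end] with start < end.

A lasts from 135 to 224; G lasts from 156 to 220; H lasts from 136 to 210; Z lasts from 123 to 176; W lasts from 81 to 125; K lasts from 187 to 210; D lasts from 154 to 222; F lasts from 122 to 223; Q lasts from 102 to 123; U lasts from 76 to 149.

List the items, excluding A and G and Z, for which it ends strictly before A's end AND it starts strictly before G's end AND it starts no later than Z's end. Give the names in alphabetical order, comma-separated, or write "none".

D, F, H, Q, U, W

Conditions: its end is strictly before A's end (X.end < 224) AND its start is strictly before G's end (X.start < 220) AND its start is no later than Z's end (X.start <= 176).
D: end 222 < 224? ✓; start 154 < 220? ✓; start 154 <= 176? ✓ → yes.
F: end 223 < 224? ✓; start 122 < 220? ✓; start 122 <= 176? ✓ → yes.
H: end 210 < 224? ✓; start 136 < 220? ✓; start 136 <= 176? ✓ → yes.
K: end 210 < 224? ✓; start 187 < 220? ✓; start 187 <= 176? ✗ → no.
Q: end 123 < 224? ✓; start 102 < 220? ✓; start 102 <= 176? ✓ → yes.
U: end 149 < 224? ✓; start 76 < 220? ✓; start 76 <= 176? ✓ → yes.
W: end 125 < 224? ✓; start 81 < 220? ✓; start 81 <= 176? ✓ → yes.
Result: D, F, H, Q, U, W.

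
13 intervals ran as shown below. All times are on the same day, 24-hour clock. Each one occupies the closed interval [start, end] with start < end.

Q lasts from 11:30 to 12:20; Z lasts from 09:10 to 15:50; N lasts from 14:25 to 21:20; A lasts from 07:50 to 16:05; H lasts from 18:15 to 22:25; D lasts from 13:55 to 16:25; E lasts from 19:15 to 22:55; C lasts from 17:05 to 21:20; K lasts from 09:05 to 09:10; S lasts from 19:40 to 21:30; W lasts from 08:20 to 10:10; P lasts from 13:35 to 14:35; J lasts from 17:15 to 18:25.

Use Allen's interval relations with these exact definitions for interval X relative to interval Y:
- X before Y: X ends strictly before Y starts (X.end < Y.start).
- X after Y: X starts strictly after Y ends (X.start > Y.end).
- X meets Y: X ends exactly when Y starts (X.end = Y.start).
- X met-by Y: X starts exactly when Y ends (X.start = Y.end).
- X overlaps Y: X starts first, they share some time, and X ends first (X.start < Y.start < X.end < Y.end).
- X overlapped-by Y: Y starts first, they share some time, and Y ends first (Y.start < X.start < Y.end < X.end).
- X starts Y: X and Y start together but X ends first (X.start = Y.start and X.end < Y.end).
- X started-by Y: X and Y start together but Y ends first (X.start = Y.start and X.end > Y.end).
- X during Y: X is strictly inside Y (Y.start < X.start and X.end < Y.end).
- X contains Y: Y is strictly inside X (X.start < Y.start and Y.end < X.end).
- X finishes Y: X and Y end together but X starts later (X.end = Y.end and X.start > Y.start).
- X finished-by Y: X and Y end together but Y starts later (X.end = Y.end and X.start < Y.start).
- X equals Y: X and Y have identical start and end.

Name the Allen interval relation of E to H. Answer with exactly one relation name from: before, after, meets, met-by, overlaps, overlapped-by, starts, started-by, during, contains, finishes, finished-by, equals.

E = [19:15, 22:55]; H = [18:15, 22:25].
Compare endpoints: E.start > H.start, E.start < H.end, E.end > H.start, E.end > H.end.
That pattern is 'overlapped-by'.

overlapped-by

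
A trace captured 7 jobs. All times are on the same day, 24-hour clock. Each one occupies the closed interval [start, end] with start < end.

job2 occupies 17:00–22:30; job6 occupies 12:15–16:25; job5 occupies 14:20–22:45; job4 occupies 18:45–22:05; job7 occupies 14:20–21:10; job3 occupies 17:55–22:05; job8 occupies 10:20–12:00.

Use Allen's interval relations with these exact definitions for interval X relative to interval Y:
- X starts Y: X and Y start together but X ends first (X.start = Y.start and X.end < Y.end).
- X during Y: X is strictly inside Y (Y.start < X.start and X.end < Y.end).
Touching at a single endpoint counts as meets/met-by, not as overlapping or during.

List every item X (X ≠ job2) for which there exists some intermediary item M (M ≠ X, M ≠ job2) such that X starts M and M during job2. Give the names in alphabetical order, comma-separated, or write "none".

Target job2 = [17:00, 22:30].
Intermediaries M with M during job2: job3, job4.
Via job3 — items with X starts job3: none.
Via job4 — items with X starts job4: none.
Union: none.

none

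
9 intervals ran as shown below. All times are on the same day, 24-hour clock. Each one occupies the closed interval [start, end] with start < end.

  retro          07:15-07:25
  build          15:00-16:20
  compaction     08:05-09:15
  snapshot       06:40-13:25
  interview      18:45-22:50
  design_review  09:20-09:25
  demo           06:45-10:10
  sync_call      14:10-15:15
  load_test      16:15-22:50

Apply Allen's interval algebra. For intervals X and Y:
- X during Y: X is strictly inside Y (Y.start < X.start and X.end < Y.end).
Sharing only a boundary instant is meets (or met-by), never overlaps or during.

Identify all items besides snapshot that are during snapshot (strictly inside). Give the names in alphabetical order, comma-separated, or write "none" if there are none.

Target snapshot = [06:40, 13:25].
build [15:00, 16:20] → after → no.
compaction [08:05, 09:15] → during → yes.
demo [06:45, 10:10] → during → yes.
design_review [09:20, 09:25] → during → yes.
interview [18:45, 22:50] → after → no.
load_test [16:15, 22:50] → after → no.
retro [07:15, 07:25] → during → yes.
sync_call [14:10, 15:15] → after → no.
Result: compaction, demo, design_review, retro.

compaction, demo, design_review, retro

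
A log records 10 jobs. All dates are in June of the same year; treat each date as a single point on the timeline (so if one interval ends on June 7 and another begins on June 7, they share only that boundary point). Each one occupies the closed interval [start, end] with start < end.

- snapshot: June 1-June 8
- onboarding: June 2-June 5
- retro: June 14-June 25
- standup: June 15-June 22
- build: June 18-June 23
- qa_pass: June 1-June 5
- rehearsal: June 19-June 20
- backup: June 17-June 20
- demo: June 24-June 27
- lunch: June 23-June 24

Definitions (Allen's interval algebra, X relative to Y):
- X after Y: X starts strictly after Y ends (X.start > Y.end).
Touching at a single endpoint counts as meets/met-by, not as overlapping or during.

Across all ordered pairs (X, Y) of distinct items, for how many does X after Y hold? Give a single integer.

28

Checking all 90 ordered pairs for relation 'after'; matching pairs in alphabetical order:
(backup, onboarding): backup after onboarding ✓
(backup, qa_pass): backup after qa_pass ✓
(backup, snapshot): backup after snapshot ✓
(build, onboarding): build after onboarding ✓
(build, qa_pass): build after qa_pass ✓
(build, snapshot): build after snapshot ✓
(demo, backup): demo after backup ✓
(demo, build): demo after build ✓
(demo, onboarding): demo after onboarding ✓
(demo, qa_pass): demo after qa_pass ✓
(demo, rehearsal): demo after rehearsal ✓
(demo, snapshot): demo after snapshot ✓
(demo, standup): demo after standup ✓
(lunch, backup): lunch after backup ✓
(lunch, onboarding): lunch after onboarding ✓
(lunch, qa_pass): lunch after qa_pass ✓
(lunch, rehearsal): lunch after rehearsal ✓
(lunch, snapshot): lunch after snapshot ✓
(lunch, standup): lunch after standup ✓
(rehearsal, onboarding): rehearsal after onboarding ✓
(rehearsal, qa_pass): rehearsal after qa_pass ✓
(rehearsal, snapshot): rehearsal after snapshot ✓
(retro, onboarding): retro after onboarding ✓
(retro, qa_pass): retro after qa_pass ✓
... plus 4 further pairs not listed.
Count: 28.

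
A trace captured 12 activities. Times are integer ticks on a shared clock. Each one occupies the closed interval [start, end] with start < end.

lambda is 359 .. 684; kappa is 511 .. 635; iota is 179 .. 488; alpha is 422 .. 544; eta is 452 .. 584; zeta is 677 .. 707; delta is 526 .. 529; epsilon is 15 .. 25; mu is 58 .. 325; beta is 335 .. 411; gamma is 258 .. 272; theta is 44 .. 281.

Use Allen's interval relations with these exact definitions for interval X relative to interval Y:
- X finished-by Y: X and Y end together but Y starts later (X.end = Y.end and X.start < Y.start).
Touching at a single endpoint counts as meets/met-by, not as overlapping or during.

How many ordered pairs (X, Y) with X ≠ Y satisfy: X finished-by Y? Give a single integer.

Checking all 132 ordered pairs for relation 'finished-by'; matching pairs in alphabetical order:
No pair satisfies it.
Count: 0.

0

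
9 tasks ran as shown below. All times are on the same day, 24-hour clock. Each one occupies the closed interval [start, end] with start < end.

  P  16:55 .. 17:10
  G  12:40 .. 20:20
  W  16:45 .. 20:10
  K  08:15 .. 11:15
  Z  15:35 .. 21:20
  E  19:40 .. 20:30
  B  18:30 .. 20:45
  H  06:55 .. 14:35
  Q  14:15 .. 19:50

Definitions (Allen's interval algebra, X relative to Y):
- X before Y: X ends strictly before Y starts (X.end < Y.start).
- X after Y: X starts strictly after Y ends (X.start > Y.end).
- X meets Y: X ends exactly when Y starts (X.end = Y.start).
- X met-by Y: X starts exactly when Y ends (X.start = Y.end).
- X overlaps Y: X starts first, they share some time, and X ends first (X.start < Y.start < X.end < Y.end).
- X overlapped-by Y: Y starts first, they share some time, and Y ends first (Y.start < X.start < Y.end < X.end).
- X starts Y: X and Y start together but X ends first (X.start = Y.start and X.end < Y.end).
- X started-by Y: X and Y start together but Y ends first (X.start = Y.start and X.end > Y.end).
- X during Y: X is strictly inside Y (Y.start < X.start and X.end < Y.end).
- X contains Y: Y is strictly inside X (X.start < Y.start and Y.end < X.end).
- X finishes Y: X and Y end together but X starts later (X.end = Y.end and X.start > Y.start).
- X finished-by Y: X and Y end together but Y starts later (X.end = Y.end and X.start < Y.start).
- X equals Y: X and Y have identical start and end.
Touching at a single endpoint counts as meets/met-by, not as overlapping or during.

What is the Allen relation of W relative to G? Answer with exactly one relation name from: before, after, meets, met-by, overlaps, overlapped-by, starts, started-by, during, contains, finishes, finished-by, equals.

W = [16:45, 20:10]; G = [12:40, 20:20].
Compare endpoints: W.start > G.start, W.start < G.end, W.end > G.start, W.end < G.end.
That pattern is 'during'.

during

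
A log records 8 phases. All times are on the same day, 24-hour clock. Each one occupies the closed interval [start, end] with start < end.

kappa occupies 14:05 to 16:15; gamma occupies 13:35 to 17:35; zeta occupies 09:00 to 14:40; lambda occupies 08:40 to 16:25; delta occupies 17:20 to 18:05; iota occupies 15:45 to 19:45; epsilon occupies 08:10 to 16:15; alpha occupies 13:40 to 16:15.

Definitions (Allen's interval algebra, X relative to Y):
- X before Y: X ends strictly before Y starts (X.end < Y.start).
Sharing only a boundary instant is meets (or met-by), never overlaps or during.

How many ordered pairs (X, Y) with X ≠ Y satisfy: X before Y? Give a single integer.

6

Checking all 56 ordered pairs for relation 'before'; matching pairs in alphabetical order:
(alpha, delta): alpha before delta ✓
(epsilon, delta): epsilon before delta ✓
(kappa, delta): kappa before delta ✓
(lambda, delta): lambda before delta ✓
(zeta, delta): zeta before delta ✓
(zeta, iota): zeta before iota ✓
Count: 6.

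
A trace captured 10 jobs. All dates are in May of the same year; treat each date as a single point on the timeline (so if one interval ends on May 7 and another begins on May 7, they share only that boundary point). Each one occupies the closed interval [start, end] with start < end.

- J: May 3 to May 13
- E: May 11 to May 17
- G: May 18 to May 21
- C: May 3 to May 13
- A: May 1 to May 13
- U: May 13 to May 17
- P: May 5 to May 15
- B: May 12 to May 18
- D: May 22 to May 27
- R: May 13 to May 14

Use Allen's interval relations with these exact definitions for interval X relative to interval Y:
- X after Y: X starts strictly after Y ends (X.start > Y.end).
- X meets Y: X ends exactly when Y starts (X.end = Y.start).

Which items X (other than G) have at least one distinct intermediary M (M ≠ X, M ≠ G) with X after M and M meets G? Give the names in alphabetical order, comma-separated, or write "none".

D

Target G = [May 18, May 21].
Intermediaries M with M meets G: B.
Via B — items with X after B: D.
Union: D.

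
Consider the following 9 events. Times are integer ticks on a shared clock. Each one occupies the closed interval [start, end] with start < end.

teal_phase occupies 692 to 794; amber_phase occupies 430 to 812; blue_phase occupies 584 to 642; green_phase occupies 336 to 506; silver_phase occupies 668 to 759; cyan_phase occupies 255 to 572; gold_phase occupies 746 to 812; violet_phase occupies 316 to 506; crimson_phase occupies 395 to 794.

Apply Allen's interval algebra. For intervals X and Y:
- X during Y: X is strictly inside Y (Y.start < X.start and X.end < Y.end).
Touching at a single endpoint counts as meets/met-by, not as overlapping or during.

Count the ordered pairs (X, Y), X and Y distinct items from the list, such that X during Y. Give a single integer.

Checking all 72 ordered pairs for relation 'during'; matching pairs in alphabetical order:
(blue_phase, amber_phase): blue_phase during amber_phase ✓
(blue_phase, crimson_phase): blue_phase during crimson_phase ✓
(green_phase, cyan_phase): green_phase during cyan_phase ✓
(silver_phase, amber_phase): silver_phase during amber_phase ✓
(silver_phase, crimson_phase): silver_phase during crimson_phase ✓
(teal_phase, amber_phase): teal_phase during amber_phase ✓
(violet_phase, cyan_phase): violet_phase during cyan_phase ✓
Count: 7.

7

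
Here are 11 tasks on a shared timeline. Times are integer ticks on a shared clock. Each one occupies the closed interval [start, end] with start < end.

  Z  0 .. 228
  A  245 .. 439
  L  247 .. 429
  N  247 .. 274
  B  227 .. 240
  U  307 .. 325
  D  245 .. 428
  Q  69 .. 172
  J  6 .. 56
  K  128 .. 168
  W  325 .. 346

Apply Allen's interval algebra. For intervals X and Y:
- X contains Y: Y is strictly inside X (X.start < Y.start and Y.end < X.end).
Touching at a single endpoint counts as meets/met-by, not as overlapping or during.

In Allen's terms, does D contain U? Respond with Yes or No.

Yes

D = [245, 428], U = [307, 325].
Actual relation of D to U: contains.
Asked whether 'contains' holds → Yes.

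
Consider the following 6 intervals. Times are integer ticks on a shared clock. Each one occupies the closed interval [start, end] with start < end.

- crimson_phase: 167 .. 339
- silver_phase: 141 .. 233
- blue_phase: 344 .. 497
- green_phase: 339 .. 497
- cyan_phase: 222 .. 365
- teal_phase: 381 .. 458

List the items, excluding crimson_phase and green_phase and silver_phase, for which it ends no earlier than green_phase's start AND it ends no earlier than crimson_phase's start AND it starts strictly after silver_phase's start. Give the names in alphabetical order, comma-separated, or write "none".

blue_phase, cyan_phase, teal_phase

Conditions: its end is no earlier than green_phase's start (X.end >= 339) AND its end is no earlier than crimson_phase's start (X.end >= 167) AND its start is strictly after silver_phase's start (X.start > 141).
blue_phase: end 497 >= 339? ✓; end 497 >= 167? ✓; start 344 > 141? ✓ → yes.
cyan_phase: end 365 >= 339? ✓; end 365 >= 167? ✓; start 222 > 141? ✓ → yes.
teal_phase: end 458 >= 339? ✓; end 458 >= 167? ✓; start 381 > 141? ✓ → yes.
Result: blue_phase, cyan_phase, teal_phase.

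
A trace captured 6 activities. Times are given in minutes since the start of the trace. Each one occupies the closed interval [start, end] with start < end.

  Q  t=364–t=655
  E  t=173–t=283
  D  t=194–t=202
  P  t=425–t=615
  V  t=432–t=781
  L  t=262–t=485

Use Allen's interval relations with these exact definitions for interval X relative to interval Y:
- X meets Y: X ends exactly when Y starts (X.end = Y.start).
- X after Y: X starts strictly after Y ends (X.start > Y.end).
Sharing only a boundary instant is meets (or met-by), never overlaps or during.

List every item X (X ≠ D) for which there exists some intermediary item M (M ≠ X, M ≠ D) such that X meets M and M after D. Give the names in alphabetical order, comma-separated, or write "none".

none

Target D = [t=194, t=202].
Intermediaries M with M after D: L, P, Q, V.
Via L — items with X meets L: none.
Via P — items with X meets P: none.
Via Q — items with X meets Q: none.
Via V — items with X meets V: none.
Union: none.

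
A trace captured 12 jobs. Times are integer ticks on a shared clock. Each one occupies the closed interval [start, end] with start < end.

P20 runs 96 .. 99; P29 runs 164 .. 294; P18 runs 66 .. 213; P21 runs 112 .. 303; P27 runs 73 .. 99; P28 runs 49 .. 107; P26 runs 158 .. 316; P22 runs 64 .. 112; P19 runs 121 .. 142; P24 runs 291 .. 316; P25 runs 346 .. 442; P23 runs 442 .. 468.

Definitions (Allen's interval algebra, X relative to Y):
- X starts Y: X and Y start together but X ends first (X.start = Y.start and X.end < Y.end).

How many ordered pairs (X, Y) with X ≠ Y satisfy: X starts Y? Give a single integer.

0

Checking all 132 ordered pairs for relation 'starts'; matching pairs in alphabetical order:
No pair satisfies it.
Count: 0.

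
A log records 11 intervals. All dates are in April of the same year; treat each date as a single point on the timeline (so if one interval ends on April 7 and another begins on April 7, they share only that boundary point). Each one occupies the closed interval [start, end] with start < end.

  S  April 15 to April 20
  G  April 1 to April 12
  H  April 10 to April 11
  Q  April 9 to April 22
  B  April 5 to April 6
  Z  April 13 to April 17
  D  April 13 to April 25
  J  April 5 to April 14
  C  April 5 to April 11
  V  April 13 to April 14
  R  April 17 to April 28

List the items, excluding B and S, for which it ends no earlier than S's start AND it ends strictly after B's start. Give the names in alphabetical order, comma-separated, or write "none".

D, Q, R, Z

Conditions: its end is no earlier than S's start (X.end >= April 15) AND its end is strictly after B's start (X.end > April 5).
C: end April 11 >= April 15? ✗; end April 11 > April 5? ✓ → no.
D: end April 25 >= April 15? ✓; end April 25 > April 5? ✓ → yes.
G: end April 12 >= April 15? ✗; end April 12 > April 5? ✓ → no.
H: end April 11 >= April 15? ✗; end April 11 > April 5? ✓ → no.
J: end April 14 >= April 15? ✗; end April 14 > April 5? ✓ → no.
Q: end April 22 >= April 15? ✓; end April 22 > April 5? ✓ → yes.
R: end April 28 >= April 15? ✓; end April 28 > April 5? ✓ → yes.
V: end April 14 >= April 15? ✗; end April 14 > April 5? ✓ → no.
Z: end April 17 >= April 15? ✓; end April 17 > April 5? ✓ → yes.
Result: D, Q, R, Z.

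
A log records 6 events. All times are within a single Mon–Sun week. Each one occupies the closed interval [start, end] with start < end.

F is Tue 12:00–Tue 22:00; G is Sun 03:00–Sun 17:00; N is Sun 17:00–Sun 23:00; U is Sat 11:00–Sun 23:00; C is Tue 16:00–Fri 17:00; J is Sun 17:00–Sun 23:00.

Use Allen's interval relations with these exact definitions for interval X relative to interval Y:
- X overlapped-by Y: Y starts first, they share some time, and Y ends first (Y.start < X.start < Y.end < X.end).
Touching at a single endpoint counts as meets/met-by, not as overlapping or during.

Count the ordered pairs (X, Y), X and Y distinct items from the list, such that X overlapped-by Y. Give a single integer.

1

Checking all 30 ordered pairs for relation 'overlapped-by'; matching pairs in alphabetical order:
(C, F): C overlapped-by F ✓
Count: 1.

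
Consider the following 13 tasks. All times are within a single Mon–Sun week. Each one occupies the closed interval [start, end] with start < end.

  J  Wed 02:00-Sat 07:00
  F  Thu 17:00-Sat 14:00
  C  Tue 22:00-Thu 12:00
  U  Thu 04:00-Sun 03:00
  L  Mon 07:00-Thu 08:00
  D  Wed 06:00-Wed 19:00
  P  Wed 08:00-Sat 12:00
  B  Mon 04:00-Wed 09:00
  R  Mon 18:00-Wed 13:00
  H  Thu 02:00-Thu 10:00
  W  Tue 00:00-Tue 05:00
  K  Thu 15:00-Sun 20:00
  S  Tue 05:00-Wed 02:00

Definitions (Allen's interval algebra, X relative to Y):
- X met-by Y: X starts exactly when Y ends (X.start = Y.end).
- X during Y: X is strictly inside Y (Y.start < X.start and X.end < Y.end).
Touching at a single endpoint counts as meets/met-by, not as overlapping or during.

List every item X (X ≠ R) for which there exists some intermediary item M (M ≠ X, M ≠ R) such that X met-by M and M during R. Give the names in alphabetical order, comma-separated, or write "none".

J, S

Target R = [Mon 18:00, Wed 13:00].
Intermediaries M with M during R: S, W.
Via S — items with X met-by S: J.
Via W — items with X met-by W: S.
Union: J, S.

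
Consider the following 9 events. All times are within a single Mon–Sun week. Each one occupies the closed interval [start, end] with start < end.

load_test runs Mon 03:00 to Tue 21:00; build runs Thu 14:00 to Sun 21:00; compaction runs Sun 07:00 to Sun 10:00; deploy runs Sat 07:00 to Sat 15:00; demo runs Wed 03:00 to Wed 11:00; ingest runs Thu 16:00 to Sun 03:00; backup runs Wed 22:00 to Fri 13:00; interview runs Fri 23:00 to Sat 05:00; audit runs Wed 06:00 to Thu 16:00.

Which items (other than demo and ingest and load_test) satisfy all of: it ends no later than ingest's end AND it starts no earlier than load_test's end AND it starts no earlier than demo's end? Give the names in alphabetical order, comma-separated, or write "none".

Conditions: its end is no later than ingest's end (X.end <= Sun 03:00) AND its start is no earlier than load_test's end (X.start >= Tue 21:00) AND its start is no earlier than demo's end (X.start >= Wed 11:00).
audit: end Thu 16:00 <= Sun 03:00? ✓; start Wed 06:00 >= Tue 21:00? ✓; start Wed 06:00 >= Wed 11:00? ✗ → no.
backup: end Fri 13:00 <= Sun 03:00? ✓; start Wed 22:00 >= Tue 21:00? ✓; start Wed 22:00 >= Wed 11:00? ✓ → yes.
build: end Sun 21:00 <= Sun 03:00? ✗; start Thu 14:00 >= Tue 21:00? ✓; start Thu 14:00 >= Wed 11:00? ✓ → no.
compaction: end Sun 10:00 <= Sun 03:00? ✗; start Sun 07:00 >= Tue 21:00? ✓; start Sun 07:00 >= Wed 11:00? ✓ → no.
deploy: end Sat 15:00 <= Sun 03:00? ✓; start Sat 07:00 >= Tue 21:00? ✓; start Sat 07:00 >= Wed 11:00? ✓ → yes.
interview: end Sat 05:00 <= Sun 03:00? ✓; start Fri 23:00 >= Tue 21:00? ✓; start Fri 23:00 >= Wed 11:00? ✓ → yes.
Result: backup, deploy, interview.

backup, deploy, interview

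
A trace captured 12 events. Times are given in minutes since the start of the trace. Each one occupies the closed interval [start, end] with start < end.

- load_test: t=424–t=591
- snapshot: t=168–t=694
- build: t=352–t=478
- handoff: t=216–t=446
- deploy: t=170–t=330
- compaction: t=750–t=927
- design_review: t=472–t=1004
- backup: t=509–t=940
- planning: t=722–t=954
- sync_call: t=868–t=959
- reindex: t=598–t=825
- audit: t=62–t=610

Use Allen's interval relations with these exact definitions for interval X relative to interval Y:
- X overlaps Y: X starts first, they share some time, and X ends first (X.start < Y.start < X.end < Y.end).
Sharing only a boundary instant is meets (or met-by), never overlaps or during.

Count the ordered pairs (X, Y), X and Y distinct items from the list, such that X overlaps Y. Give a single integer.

20

Checking all 132 ordered pairs for relation 'overlaps'; matching pairs in alphabetical order:
(audit, backup): audit overlaps backup ✓
(audit, design_review): audit overlaps design_review ✓
(audit, reindex): audit overlaps reindex ✓
(audit, snapshot): audit overlaps snapshot ✓
(backup, planning): backup overlaps planning ✓
(backup, sync_call): backup overlaps sync_call ✓
(build, design_review): build overlaps design_review ✓
(build, load_test): build overlaps load_test ✓
(compaction, sync_call): compaction overlaps sync_call ✓
(deploy, handoff): deploy overlaps handoff ✓
(handoff, build): handoff overlaps build ✓
(handoff, load_test): handoff overlaps load_test ✓
(load_test, backup): load_test overlaps backup ✓
(load_test, design_review): load_test overlaps design_review ✓
(planning, sync_call): planning overlaps sync_call ✓
(reindex, compaction): reindex overlaps compaction ✓
(reindex, planning): reindex overlaps planning ✓
(snapshot, backup): snapshot overlaps backup ✓
(snapshot, design_review): snapshot overlaps design_review ✓
(snapshot, reindex): snapshot overlaps reindex ✓
Count: 20.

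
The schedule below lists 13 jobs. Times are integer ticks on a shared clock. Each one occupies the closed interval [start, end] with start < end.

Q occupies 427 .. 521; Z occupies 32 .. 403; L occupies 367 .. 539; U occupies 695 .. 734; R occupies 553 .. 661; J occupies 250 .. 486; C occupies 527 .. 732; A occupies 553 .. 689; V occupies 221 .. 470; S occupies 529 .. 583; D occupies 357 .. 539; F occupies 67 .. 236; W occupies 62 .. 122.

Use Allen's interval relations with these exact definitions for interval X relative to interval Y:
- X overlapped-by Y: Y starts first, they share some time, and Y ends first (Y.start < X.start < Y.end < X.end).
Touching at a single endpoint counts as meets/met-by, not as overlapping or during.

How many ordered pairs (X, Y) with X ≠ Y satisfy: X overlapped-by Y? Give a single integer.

20

Checking all 156 ordered pairs for relation 'overlapped-by'; matching pairs in alphabetical order:
(A, S): A overlapped-by S ✓
(C, D): C overlapped-by D ✓
(C, L): C overlapped-by L ✓
(D, J): D overlapped-by J ✓
(D, V): D overlapped-by V ✓
(D, Z): D overlapped-by Z ✓
(F, W): F overlapped-by W ✓
(J, V): J overlapped-by V ✓
(J, Z): J overlapped-by Z ✓
(L, J): L overlapped-by J ✓
(L, V): L overlapped-by V ✓
(L, Z): L overlapped-by Z ✓
(Q, J): Q overlapped-by J ✓
(Q, V): Q overlapped-by V ✓
(R, S): R overlapped-by S ✓
(S, D): S overlapped-by D ✓
(S, L): S overlapped-by L ✓
(U, C): U overlapped-by C ✓
(V, F): V overlapped-by F ✓
(V, Z): V overlapped-by Z ✓
Count: 20.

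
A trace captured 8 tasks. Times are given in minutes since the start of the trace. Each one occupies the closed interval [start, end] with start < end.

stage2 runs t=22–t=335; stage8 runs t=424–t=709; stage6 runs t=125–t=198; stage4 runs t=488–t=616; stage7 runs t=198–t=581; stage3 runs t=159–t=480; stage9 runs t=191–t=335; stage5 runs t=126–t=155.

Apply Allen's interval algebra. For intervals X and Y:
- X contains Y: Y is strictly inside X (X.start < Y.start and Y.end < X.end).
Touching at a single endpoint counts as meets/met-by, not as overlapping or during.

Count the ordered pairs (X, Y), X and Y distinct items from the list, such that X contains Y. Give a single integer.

Checking all 56 ordered pairs for relation 'contains'; matching pairs in alphabetical order:
(stage2, stage5): stage2 contains stage5 ✓
(stage2, stage6): stage2 contains stage6 ✓
(stage3, stage9): stage3 contains stage9 ✓
(stage6, stage5): stage6 contains stage5 ✓
(stage8, stage4): stage8 contains stage4 ✓
Count: 5.

5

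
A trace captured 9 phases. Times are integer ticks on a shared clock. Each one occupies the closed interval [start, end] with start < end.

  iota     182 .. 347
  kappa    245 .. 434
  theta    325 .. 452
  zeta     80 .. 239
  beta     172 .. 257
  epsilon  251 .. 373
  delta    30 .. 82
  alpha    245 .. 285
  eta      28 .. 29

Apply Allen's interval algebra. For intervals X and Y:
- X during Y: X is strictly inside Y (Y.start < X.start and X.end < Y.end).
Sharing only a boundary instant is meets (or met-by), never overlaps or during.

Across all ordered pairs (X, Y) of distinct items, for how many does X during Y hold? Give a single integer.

2

Checking all 72 ordered pairs for relation 'during'; matching pairs in alphabetical order:
(alpha, iota): alpha during iota ✓
(epsilon, kappa): epsilon during kappa ✓
Count: 2.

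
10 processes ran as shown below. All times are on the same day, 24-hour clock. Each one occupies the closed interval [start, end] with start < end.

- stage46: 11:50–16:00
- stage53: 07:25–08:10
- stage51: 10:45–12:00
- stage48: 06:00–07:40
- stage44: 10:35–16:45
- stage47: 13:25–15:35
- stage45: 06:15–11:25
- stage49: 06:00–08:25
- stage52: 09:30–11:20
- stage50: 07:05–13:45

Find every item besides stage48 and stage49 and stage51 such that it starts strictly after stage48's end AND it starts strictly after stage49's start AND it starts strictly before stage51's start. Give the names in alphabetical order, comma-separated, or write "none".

Conditions: its start is strictly after stage48's end (X.start > 07:40) AND its start is strictly after stage49's start (X.start > 06:00) AND its start is strictly before stage51's start (X.start < 10:45).
stage44: start 10:35 > 07:40? ✓; start 10:35 > 06:00? ✓; start 10:35 < 10:45? ✓ → yes.
stage45: start 06:15 > 07:40? ✗; start 06:15 > 06:00? ✓; start 06:15 < 10:45? ✓ → no.
stage46: start 11:50 > 07:40? ✓; start 11:50 > 06:00? ✓; start 11:50 < 10:45? ✗ → no.
stage47: start 13:25 > 07:40? ✓; start 13:25 > 06:00? ✓; start 13:25 < 10:45? ✗ → no.
stage50: start 07:05 > 07:40? ✗; start 07:05 > 06:00? ✓; start 07:05 < 10:45? ✓ → no.
stage52: start 09:30 > 07:40? ✓; start 09:30 > 06:00? ✓; start 09:30 < 10:45? ✓ → yes.
stage53: start 07:25 > 07:40? ✗; start 07:25 > 06:00? ✓; start 07:25 < 10:45? ✓ → no.
Result: stage44, stage52.

stage44, stage52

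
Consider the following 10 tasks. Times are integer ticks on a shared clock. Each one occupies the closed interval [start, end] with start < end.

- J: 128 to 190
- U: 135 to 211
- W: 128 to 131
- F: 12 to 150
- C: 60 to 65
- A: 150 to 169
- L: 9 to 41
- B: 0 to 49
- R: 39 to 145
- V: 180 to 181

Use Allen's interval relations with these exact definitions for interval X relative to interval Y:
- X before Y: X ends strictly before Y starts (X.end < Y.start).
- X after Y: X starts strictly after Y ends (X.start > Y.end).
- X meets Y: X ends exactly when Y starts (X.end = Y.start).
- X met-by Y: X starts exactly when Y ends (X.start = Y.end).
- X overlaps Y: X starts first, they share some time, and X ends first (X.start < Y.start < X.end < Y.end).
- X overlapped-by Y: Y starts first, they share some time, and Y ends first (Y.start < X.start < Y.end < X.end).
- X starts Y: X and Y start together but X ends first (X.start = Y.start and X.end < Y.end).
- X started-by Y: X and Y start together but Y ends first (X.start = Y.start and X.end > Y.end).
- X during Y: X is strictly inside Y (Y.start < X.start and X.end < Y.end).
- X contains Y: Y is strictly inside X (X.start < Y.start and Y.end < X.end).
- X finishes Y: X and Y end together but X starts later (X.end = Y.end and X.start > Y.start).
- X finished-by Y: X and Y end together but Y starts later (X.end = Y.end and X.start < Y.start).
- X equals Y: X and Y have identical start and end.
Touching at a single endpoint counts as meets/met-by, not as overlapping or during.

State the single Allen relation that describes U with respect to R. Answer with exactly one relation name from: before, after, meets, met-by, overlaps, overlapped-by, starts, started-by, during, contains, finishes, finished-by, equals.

U = [135, 211]; R = [39, 145].
Compare endpoints: U.start > R.start, U.start < R.end, U.end > R.start, U.end > R.end.
That pattern is 'overlapped-by'.

overlapped-by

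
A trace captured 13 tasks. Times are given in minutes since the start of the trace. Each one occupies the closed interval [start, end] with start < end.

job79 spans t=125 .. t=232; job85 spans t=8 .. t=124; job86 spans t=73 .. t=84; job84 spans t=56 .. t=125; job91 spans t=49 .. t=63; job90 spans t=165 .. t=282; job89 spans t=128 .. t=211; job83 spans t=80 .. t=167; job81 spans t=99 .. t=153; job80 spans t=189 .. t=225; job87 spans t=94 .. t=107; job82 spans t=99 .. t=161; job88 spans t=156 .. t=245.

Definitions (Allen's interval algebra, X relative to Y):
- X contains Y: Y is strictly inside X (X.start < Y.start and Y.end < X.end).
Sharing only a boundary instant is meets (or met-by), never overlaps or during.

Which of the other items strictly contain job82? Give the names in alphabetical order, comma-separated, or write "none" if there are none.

Target job82 = [t=99, t=161].
job79 [t=125, t=232] → overlapped-by → no.
job80 [t=189, t=225] → after → no.
job81 [t=99, t=153] → starts → no.
job83 [t=80, t=167] → contains → yes.
job84 [t=56, t=125] → overlaps → no.
job85 [t=8, t=124] → overlaps → no.
job86 [t=73, t=84] → before → no.
job87 [t=94, t=107] → overlaps → no.
job88 [t=156, t=245] → overlapped-by → no.
job89 [t=128, t=211] → overlapped-by → no.
job90 [t=165, t=282] → after → no.
job91 [t=49, t=63] → before → no.
Result: job83.

job83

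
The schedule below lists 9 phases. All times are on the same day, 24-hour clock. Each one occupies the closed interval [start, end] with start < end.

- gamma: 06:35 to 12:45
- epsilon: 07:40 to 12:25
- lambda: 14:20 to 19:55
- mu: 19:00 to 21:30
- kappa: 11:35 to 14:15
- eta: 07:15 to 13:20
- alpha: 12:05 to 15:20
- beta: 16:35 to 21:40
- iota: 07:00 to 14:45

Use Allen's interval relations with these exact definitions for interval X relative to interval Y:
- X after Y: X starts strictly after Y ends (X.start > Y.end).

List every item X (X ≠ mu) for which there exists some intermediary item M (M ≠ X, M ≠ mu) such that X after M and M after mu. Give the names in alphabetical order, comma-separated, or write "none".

none

Target mu = [19:00, 21:30].
Intermediaries M with M after mu: none.
Union: none.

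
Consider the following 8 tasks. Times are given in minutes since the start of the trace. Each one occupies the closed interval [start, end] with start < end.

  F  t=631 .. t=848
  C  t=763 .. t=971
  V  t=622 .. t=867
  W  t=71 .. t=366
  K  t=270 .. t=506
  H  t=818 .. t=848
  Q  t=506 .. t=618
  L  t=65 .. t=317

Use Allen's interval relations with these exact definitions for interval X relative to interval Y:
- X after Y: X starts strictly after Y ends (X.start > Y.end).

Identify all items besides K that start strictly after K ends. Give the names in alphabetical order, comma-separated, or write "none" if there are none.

Target K = [t=270, t=506].
C [t=763, t=971] → after → yes.
F [t=631, t=848] → after → yes.
H [t=818, t=848] → after → yes.
L [t=65, t=317] → overlaps → no.
Q [t=506, t=618] → met-by → no.
V [t=622, t=867] → after → yes.
W [t=71, t=366] → overlaps → no.
Result: C, F, H, V.

C, F, H, V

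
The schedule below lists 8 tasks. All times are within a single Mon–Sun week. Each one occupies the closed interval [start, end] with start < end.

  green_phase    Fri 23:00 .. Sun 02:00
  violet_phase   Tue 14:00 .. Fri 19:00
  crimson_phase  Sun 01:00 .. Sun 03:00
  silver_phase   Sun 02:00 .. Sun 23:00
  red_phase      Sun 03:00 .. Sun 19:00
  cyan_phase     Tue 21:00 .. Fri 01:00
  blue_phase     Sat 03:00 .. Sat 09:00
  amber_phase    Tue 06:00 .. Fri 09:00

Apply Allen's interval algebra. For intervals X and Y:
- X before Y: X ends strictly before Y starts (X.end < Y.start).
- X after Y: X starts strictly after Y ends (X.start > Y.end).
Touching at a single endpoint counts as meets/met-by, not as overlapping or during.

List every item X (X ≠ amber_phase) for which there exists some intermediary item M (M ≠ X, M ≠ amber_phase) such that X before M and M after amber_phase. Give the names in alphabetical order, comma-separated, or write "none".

blue_phase, cyan_phase, green_phase, violet_phase

Target amber_phase = [Tue 06:00, Fri 09:00].
Intermediaries M with M after amber_phase: blue_phase, crimson_phase, green_phase, red_phase, silver_phase.
Via blue_phase — items with X before blue_phase: cyan_phase, violet_phase.
Via crimson_phase — items with X before crimson_phase: blue_phase, cyan_phase, violet_phase.
Via green_phase — items with X before green_phase: cyan_phase, violet_phase.
Via red_phase — items with X before red_phase: blue_phase, cyan_phase, green_phase, violet_phase.
Via silver_phase — items with X before silver_phase: blue_phase, cyan_phase, violet_phase.
Union: blue_phase, cyan_phase, green_phase, violet_phase.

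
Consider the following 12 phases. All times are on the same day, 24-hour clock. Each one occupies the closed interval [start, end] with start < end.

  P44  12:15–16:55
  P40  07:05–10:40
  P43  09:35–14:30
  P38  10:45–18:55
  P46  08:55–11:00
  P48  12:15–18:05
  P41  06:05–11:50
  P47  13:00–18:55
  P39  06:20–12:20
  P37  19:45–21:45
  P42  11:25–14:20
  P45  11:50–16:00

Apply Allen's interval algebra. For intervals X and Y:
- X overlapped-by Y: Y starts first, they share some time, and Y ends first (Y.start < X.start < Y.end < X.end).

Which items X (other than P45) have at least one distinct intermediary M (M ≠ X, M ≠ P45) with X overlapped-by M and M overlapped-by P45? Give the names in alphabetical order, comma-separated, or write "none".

Target P45 = [11:50, 16:00].
Intermediaries M with M overlapped-by P45: P44, P47, P48.
Via P44 — items with X overlapped-by P44: P47.
Via P47 — items with X overlapped-by P47: none.
Via P48 — items with X overlapped-by P48: P47.
Union: P47.

P47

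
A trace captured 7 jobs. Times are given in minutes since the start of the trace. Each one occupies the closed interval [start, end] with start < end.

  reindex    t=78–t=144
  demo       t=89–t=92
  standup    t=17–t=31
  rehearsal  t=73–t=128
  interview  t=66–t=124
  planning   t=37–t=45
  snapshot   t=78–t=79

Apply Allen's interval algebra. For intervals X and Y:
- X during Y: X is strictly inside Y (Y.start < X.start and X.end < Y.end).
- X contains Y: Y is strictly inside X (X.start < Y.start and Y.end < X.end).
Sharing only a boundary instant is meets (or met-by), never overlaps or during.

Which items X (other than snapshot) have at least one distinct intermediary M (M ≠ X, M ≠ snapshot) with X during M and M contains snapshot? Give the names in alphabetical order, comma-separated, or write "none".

Target snapshot = [t=78, t=79].
Intermediaries M with M contains snapshot: interview, rehearsal.
Via interview — items with X during interview: demo.
Via rehearsal — items with X during rehearsal: demo.
Union: demo.

demo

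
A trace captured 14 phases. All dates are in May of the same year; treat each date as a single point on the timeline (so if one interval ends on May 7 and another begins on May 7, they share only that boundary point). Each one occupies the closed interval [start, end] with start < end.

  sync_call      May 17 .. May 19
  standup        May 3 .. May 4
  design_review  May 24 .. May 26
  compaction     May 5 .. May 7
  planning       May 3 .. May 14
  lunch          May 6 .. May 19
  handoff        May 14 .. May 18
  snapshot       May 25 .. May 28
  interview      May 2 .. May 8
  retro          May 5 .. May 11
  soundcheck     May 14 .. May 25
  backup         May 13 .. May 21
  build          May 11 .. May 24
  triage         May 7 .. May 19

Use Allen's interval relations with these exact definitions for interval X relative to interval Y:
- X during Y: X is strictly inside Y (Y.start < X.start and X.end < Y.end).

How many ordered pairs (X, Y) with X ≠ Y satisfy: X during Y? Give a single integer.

12

Checking all 182 ordered pairs for relation 'during'; matching pairs in alphabetical order:
(backup, build): backup during build ✓
(compaction, interview): compaction during interview ✓
(compaction, planning): compaction during planning ✓
(handoff, backup): handoff during backup ✓
(handoff, build): handoff during build ✓
(handoff, lunch): handoff during lunch ✓
(handoff, triage): handoff during triage ✓
(retro, planning): retro during planning ✓
(standup, interview): standup during interview ✓
(sync_call, backup): sync_call during backup ✓
(sync_call, build): sync_call during build ✓
(sync_call, soundcheck): sync_call during soundcheck ✓
Count: 12.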